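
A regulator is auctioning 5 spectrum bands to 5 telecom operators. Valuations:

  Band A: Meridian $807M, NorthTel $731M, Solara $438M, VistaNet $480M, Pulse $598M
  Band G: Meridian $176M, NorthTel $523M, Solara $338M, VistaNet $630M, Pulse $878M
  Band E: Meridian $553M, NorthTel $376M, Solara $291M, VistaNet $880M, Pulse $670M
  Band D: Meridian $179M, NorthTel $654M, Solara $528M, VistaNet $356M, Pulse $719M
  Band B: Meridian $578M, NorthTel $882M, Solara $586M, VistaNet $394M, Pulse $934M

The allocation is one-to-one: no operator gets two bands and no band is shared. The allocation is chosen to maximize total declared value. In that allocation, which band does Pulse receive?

Optimal: Meridian→Band A ($807M), NorthTel→Band B ($882M), Solara→Band D ($528M), VistaNet→Band E ($880M), Pulse→Band G ($878M) — total 807+882+528+880+878 = $3975M.
Column-greedy (each band in turn goes to its best remaining operator) gives $3805M, worse by 170.
Next-best assignment: Meridian→Band A, NorthTel→Band D, Solara→Band B, VistaNet→Band E, Pulse→Band G = $3805M.
Pulse's own top band is Band B ($934M), but forcing Pulse→Band B and reassigning the rest optimally gives only $3672M — worse by 303.

Pulse receives Band G.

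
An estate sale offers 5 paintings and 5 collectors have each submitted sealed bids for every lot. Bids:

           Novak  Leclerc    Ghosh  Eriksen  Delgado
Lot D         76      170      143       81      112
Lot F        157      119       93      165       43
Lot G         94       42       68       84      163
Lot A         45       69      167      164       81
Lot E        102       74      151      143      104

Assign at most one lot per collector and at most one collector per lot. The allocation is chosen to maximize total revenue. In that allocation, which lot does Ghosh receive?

Optimal: Novak→Lot F ($157), Leclerc→Lot D ($170), Ghosh→Lot E ($151), Eriksen→Lot A ($164), Delgado→Lot G ($163) — total 157+170+151+164+163 = $805.
Column-greedy (each lot in turn goes to its best remaining collector) gives $767, worse by 38.
Next-best assignment: Novak→Lot F, Leclerc→Lot D, Ghosh→Lot A, Eriksen→Lot E, Delgado→Lot G = $800.
Swapping Leclerc↔Novak (Leclerc→Lot F $119, Novak→Lot D $76) loses 132.
Ghosh's own top lot is Lot A ($167), but forcing Ghosh→Lot A and reassigning the rest optimally gives only $800 — worse by 5.

Ghosh receives Lot E.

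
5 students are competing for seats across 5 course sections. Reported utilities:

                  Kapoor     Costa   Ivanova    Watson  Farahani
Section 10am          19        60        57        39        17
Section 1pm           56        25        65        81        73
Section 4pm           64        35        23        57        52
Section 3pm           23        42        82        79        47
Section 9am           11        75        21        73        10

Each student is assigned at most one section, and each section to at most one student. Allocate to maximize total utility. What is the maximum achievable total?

Maximum total: 352 points

This is a one-to-one assignment (maximum-weight bipartite matching).
Optimal: Kapoor→Section 4pm (64 points), Costa→Section 10am (60 points), Ivanova→Section 3pm (82 points), Watson→Section 9am (73 points), Farahani→Section 1pm (73 points) — total 64+60+82+73+73 = 352 points.
Row-greedy (each student in turn takes its best remaining section) gives 319 points, worse by 33.
Swapping Farahani↔Kapoor (Farahani→Section 4pm 52 points, Kapoor→Section 1pm 56 points) loses 29.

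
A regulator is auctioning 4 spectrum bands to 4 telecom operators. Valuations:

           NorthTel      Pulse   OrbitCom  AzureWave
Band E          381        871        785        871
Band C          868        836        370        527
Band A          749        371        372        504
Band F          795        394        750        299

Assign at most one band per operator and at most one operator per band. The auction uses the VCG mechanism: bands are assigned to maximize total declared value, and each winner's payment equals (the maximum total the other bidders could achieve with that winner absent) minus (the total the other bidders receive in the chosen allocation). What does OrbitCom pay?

OrbitCom pays $46M.

Efficient allocation: NorthTel→Band A ($749M), Pulse→Band C ($836M), OrbitCom→Band F ($750M), AzureWave→Band E ($871M); total welfare W = $3206M.
OrbitCom receives Band F at value $750M, so the others get W − 750 = $2456M.
Without OrbitCom: best allocation of the remaining 3 bidders over all 4 bands is NorthTel→Band F ($795M), Pulse→Band C ($836M), AzureWave→Band E ($871M), total $2502M.
VCG payment = (others' best without OrbitCom) − (others' welfare with OrbitCom) = 2502 − 2456 = $46M.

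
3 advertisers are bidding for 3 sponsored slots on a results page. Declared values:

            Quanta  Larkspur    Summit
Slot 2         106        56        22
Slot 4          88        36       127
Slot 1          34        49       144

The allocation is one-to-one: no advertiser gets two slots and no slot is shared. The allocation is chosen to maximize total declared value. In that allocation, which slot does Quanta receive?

Optimal: Quanta→Slot 4 ($88), Larkspur→Slot 2 ($56), Summit→Slot 1 ($144) — total 88+56+144 = $288.
Column-greedy (each slot in turn goes to its best remaining advertiser) gives $282, worse by 6.
Quanta's own top slot is Slot 2 ($106), but forcing Quanta→Slot 2 and reassigning the rest optimally gives only $286 — worse by 2.

Quanta receives Slot 4.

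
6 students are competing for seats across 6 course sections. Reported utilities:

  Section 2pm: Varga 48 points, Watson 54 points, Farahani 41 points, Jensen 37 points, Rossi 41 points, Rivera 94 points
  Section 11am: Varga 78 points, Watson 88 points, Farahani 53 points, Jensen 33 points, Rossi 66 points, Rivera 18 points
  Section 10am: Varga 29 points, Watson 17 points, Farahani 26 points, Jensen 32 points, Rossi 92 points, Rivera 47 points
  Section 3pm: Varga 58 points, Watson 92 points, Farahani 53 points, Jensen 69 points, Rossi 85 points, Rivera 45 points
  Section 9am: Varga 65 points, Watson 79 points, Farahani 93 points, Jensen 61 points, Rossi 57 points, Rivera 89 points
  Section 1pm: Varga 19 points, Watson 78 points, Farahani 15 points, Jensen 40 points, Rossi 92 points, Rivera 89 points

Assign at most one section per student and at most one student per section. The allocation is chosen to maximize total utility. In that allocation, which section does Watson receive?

Watson receives Section 1pm.

Optimal: Varga→Section 11am (78 points), Watson→Section 1pm (78 points), Farahani→Section 9am (93 points), Jensen→Section 3pm (69 points), Rossi→Section 10am (92 points), Rivera→Section 2pm (94 points) — total 78+78+93+69+92+94 = 504 points.
Row-greedy (each student in turn takes its best remaining section) gives 489 points, worse by 15.
Watson's own top section is Section 3pm (92 points), but forcing Watson→Section 3pm and reassigning the rest optimally gives only 489 points — worse by 15.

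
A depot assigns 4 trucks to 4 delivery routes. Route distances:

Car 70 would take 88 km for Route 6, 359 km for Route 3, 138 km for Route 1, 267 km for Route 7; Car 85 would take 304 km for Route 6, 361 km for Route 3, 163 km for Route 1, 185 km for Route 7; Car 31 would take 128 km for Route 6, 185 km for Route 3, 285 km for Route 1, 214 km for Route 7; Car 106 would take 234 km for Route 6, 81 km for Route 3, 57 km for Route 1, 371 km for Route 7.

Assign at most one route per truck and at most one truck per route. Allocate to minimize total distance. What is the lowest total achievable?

Min total: 515 km

Optimal: Car 70→Route 6 (88 km), Car 85→Route 7 (185 km), Car 31→Route 3 (185 km), Car 106→Route 1 (57 km) — total 88+185+185+57 = 515 km.
Column-greedy (each route in turn goes to its cheapest remaining truck) gives 546 km, worse by 31.
Swapping Car 106↔Car 85 (Car 106→Route 7 371 km, Car 85→Route 1 163 km) adds 292.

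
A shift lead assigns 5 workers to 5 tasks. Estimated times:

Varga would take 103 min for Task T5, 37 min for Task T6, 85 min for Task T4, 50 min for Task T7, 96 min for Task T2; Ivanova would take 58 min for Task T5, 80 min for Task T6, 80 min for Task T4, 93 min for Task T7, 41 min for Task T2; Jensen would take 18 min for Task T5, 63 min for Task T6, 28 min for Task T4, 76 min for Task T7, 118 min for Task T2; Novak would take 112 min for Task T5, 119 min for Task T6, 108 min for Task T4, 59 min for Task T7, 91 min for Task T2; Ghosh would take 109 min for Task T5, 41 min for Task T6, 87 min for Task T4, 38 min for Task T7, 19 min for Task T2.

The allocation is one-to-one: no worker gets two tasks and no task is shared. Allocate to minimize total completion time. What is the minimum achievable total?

Optimal: Varga→Task T6 (37 min), Ivanova→Task T5 (58 min), Jensen→Task T4 (28 min), Novak→Task T7 (59 min), Ghosh→Task T2 (19 min) — total 37+58+28+59+19 = 201 min.
Swapping Varga↔Jensen (Varga→Task T4 85 min, Jensen→Task T6 63 min) adds 83.
Checked against all permutations: 201 min is optimal.

Minimum total: 201 min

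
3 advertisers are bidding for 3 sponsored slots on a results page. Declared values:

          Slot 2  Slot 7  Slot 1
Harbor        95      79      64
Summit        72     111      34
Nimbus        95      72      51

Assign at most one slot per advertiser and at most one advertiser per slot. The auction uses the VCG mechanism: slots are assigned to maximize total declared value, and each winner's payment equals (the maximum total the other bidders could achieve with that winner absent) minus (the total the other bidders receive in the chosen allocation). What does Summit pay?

Efficient allocation: Harbor→Slot 1 ($64), Summit→Slot 7 ($111), Nimbus→Slot 2 ($95); total welfare W = $270.
Summit receives Slot 7 at value $111, so the others get W − 111 = $159.
Without Summit: best allocation of the remaining 2 bidders over all 3 slots is Harbor→Slot 7 ($79), Nimbus→Slot 2 ($95), total $174.
VCG payment = (others' best without Summit) − (others' welfare with Summit) = 174 − 159 = $15.

Summit pays $15.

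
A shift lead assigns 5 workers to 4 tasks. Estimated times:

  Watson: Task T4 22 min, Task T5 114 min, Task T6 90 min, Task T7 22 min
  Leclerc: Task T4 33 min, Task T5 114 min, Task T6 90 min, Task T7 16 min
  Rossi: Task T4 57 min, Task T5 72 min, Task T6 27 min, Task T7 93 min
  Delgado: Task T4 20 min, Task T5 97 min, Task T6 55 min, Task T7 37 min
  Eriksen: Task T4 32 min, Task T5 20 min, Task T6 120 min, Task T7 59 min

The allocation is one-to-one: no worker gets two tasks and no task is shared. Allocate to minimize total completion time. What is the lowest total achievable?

Min total: 83 min

Optimal: Delgado→Task T4 (20 min), Eriksen→Task T5 (20 min), Rossi→Task T6 (27 min), Leclerc→Task T7 (16 min) — total 20+20+27+16 = 83 min.
Row-greedy (each worker in turn takes its cheapest remaining task) gives 162 min, worse by 79.
Checked against all permutations: 83 min is optimal.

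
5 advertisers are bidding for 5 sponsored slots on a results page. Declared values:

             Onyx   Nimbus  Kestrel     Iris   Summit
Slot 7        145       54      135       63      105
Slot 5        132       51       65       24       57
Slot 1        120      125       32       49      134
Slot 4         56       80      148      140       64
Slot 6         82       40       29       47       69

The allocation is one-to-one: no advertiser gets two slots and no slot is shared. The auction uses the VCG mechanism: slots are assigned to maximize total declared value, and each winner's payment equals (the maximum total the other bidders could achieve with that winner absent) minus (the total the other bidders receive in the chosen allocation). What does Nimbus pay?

Efficient allocation: Onyx→Slot 5 ($132), Nimbus→Slot 1 ($125), Kestrel→Slot 7 ($135), Iris→Slot 4 ($140), Summit→Slot 6 ($69); total welfare W = $601.
Nimbus receives Slot 1 at value $125, so the others get W − 125 = $476.
Without Nimbus: best allocation of the remaining 4 bidders over all 5 slots is Onyx→Slot 5 ($132), Kestrel→Slot 7 ($135), Iris→Slot 4 ($140), Summit→Slot 1 ($134), total $541.
VCG payment = (others' best without Nimbus) − (others' welfare with Nimbus) = 541 − 476 = $65.

Nimbus pays $65.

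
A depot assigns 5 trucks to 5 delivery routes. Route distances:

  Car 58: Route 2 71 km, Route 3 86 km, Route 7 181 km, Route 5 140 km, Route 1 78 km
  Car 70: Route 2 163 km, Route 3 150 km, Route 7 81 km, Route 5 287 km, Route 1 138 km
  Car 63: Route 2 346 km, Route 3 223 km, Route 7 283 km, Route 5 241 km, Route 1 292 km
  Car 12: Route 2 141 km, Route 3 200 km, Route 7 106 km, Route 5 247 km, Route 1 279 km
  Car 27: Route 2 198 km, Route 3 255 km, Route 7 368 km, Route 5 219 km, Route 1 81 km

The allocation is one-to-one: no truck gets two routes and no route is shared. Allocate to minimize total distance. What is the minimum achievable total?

Optimal: Car 58→Route 3 (86 km), Car 70→Route 7 (81 km), Car 63→Route 5 (241 km), Car 12→Route 2 (141 km), Car 27→Route 1 (81 km) — total 86+81+241+141+81 = 630 km.
Column-greedy (each route in turn goes to its cheapest remaining truck) gives 838 km, worse by 208.
Next-best assignment: Car 58→Route 2, Car 70→Route 3, Car 63→Route 5, Car 12→Route 7, Car 27→Route 1 = 649 km.

Minimum total: 630 km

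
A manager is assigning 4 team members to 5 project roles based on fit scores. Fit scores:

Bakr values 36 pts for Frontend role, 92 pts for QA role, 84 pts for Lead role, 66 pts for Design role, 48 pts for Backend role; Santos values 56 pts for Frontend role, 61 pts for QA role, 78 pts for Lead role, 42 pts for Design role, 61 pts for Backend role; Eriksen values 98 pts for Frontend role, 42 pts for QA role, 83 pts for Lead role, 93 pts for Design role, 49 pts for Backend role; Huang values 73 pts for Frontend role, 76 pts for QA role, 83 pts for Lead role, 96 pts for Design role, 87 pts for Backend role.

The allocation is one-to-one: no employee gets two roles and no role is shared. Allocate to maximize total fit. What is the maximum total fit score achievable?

Max total: 364 pts

This is the linear assignment problem.
Optimal: Bakr→QA role (92 pts), Santos→Lead role (78 pts), Eriksen→Frontend role (98 pts), Huang→Design role (96 pts) — total 92+78+98+96 = 364 pts.
Column-greedy (each role in turn goes to its best remaining employee) gives 315 pts, worse by 49.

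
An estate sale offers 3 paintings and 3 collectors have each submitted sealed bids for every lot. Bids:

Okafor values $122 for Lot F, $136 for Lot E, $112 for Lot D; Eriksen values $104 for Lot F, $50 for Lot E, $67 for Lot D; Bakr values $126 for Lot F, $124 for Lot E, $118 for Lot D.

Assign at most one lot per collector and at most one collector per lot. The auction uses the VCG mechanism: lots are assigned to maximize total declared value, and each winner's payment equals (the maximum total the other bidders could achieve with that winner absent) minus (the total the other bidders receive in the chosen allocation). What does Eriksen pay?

Eriksen pays $8.

Efficient allocation: Okafor→Lot E ($136), Eriksen→Lot F ($104), Bakr→Lot D ($118); total welfare W = $358.
Eriksen receives Lot F at value $104, so the others get W − 104 = $254.
Without Eriksen: best allocation of the remaining 2 bidders over all 3 lots is Okafor→Lot E ($136), Bakr→Lot F ($126), total $262.
VCG payment = (others' best without Eriksen) − (others' welfare with Eriksen) = 262 − 254 = $8.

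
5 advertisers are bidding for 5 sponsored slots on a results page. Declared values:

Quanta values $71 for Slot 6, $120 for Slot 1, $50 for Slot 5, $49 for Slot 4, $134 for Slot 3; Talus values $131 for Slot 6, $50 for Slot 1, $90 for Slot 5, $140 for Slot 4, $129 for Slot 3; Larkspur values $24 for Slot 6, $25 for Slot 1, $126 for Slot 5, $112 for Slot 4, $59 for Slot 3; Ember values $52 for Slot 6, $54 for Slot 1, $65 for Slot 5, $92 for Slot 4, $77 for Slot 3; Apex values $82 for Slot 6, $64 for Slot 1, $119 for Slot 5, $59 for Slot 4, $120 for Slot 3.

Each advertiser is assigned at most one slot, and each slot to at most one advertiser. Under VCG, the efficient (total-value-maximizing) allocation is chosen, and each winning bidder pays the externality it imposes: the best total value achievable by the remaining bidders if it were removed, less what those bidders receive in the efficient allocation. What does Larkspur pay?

Efficient allocation: Quanta→Slot 1 ($120), Talus→Slot 6 ($131), Larkspur→Slot 5 ($126), Ember→Slot 4 ($92), Apex→Slot 3 ($120); total welfare W = $589.
Larkspur receives Slot 5 at value $126, so the others get W − 126 = $463.
Without Larkspur: best allocation of the remaining 4 bidders over all 5 slots is Quanta→Slot 3 ($134), Talus→Slot 6 ($131), Ember→Slot 4 ($92), Apex→Slot 5 ($119), total $476.
VCG payment = (others' best without Larkspur) − (others' welfare with Larkspur) = 476 − 463 = $13.

Larkspur pays $13.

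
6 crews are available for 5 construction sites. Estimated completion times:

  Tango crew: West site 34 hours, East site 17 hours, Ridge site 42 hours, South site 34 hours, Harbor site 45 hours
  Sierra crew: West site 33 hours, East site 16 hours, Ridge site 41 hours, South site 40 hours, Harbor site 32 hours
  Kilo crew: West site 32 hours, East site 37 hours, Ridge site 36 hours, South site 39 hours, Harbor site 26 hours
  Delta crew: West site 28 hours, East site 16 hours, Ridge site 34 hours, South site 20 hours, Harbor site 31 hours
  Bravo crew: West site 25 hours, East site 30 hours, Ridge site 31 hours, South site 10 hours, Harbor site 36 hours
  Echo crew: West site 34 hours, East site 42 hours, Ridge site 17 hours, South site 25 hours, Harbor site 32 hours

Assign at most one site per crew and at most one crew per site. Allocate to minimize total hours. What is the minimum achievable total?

Treat this as an assignment problem: match each crew to one site.
Optimal: Delta crew→West site (28 hours), Sierra crew→East site (16 hours), Echo crew→Ridge site (17 hours), Bravo crew→South site (10 hours), Kilo crew→Harbor site (26 hours) — total 28+16+17+10+26 = 97 hours.
Row-greedy (each crew in turn takes its cheapest remaining site) gives 132 hours, worse by 35.
Next-best assignment: Delta crew→West site, Tango crew→East site, Echo crew→Ridge site, Bravo crew→South site, Kilo crew→Harbor site = 98 hours.
Every other assignment is strictly worse.

Min total: 97 hours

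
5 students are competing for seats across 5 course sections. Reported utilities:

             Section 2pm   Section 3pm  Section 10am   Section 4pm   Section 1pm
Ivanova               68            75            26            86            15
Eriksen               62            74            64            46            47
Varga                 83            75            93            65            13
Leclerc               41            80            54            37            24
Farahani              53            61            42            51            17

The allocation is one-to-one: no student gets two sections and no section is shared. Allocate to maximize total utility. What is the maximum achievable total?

Optimal: Ivanova→Section 4pm (86 points), Eriksen→Section 1pm (47 points), Varga→Section 10am (93 points), Leclerc→Section 3pm (80 points), Farahani→Section 2pm (53 points) — total 86+47+93+80+53 = 359 points.
Column-greedy (each section in turn goes to its best remaining student) gives 330 points, worse by 29.
Swapping Leclerc↔Farahani (Leclerc→Section 2pm 41 points, Farahani→Section 3pm 61 points) loses 31.
Checked against all permutations: 359 points is optimal.

Maximum total: 359 points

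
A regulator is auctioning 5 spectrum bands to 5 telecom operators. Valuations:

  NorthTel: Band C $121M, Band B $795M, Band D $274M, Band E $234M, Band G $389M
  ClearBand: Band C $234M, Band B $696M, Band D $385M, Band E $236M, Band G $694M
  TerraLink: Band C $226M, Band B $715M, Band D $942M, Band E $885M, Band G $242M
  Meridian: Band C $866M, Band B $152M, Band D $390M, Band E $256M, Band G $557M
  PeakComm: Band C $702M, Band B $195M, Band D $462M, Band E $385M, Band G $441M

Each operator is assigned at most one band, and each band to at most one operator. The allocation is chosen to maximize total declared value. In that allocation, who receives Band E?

Optimal: NorthTel→Band B ($795M), ClearBand→Band G ($694M), TerraLink→Band E ($885M), Meridian→Band C ($866M), PeakComm→Band D ($462M) — total 795+694+885+866+462 = $3702M.
Column-greedy (each band in turn goes to its best remaining operator) gives $3682M, worse by 20.
No other one-to-one assignment exceeds $3702M.
TerraLink's own top band is Band D ($942M), but forcing TerraLink→Band D and reassigning the rest optimally gives only $3682M — worse by 20.

TerraLink receives Band E.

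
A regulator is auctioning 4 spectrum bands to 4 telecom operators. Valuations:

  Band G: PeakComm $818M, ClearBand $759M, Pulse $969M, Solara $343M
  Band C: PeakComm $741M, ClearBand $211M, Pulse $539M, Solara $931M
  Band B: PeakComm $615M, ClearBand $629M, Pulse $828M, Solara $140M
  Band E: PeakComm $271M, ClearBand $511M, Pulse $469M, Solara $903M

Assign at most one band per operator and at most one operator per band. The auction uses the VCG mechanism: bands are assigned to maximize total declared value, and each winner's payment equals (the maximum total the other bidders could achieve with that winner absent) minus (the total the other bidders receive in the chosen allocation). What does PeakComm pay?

PeakComm pays $28M.

Efficient allocation: PeakComm→Band C ($741M), ClearBand→Band B ($629M), Pulse→Band G ($969M), Solara→Band E ($903M); total welfare W = $3242M.
PeakComm receives Band C at value $741M, so the others get W − 741 = $2501M.
Without PeakComm: best allocation of the remaining 3 bidders over all 4 bands is ClearBand→Band B ($629M), Pulse→Band G ($969M), Solara→Band C ($931M), total $2529M.
VCG payment = (others' best without PeakComm) − (others' welfare with PeakComm) = 2529 − 2501 = $28M.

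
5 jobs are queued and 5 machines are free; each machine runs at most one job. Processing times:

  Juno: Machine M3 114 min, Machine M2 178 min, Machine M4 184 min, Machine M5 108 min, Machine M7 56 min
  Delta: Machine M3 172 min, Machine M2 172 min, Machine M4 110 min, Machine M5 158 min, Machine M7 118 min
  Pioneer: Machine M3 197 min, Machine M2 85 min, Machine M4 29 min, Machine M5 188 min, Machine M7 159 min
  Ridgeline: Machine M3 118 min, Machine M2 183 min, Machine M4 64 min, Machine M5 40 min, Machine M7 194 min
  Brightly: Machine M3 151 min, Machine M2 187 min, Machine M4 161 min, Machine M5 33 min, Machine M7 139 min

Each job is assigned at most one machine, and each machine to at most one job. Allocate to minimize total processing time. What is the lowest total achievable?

Min total: 402 min

Optimal: Juno→Machine M7 (56 min), Delta→Machine M4 (110 min), Pioneer→Machine M2 (85 min), Ridgeline→Machine M3 (118 min), Brightly→Machine M5 (33 min) — total 56+110+85+118+33 = 402 min.
Min-entry greedy (repeatedly take the single cheapest remaining cell) gives 408 min, worse by 6.
Checked against all permutations: 402 min is optimal.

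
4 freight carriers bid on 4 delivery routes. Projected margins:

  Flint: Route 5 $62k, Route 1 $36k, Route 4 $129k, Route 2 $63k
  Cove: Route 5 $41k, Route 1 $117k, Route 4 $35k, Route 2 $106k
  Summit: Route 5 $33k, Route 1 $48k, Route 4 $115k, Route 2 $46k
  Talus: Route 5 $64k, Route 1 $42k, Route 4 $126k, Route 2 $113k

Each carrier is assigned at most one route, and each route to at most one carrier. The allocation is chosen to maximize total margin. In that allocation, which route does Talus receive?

Optimal: Flint→Route 5 ($62k), Cove→Route 1 ($117k), Summit→Route 4 ($115k), Talus→Route 2 ($113k) — total 62+117+115+113 = $407k.
Column-greedy (each route in turn goes to its best remaining carrier) gives $356k, worse by 51.
Next-best assignment: Flint→Route 4, Cove→Route 1, Summit→Route 5, Talus→Route 2 = $392k.
No other one-to-one assignment exceeds $407k.
Talus's own top route is Route 4 ($126k), but forcing Talus→Route 4 and reassigning the rest optimally gives only $351k — worse by 56.

Talus receives Route 2.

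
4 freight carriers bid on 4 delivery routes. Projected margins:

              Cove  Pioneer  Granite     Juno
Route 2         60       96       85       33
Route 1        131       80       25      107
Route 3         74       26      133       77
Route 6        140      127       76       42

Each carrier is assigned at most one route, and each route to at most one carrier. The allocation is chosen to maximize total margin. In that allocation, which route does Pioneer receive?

This is a one-to-one assignment (maximum-weight bipartite matching).
Optimal: Cove→Route 6 ($140k), Pioneer→Route 2 ($96k), Granite→Route 3 ($133k), Juno→Route 1 ($107k) — total 140+96+133+107 = $476k.
Column-greedy (each route in turn goes to its best remaining carrier) gives $402k, worse by 74.
Next-best assignment: Cove→Route 2, Pioneer→Route 6, Granite→Route 3, Juno→Route 1 = $427k.
Pioneer's own top route is Route 6 ($127k), but forcing Pioneer→Route 6 and reassigning the rest optimally gives only $427k — worse by 49.

Pioneer receives Route 2.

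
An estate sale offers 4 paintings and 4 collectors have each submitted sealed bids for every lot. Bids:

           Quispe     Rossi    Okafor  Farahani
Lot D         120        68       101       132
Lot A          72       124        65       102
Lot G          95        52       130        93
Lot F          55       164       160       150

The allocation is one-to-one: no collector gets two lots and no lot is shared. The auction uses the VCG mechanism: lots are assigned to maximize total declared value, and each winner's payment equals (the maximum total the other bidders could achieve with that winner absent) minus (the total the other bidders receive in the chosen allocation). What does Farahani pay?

Farahani pays $40.

Efficient allocation: Quispe→Lot D ($120), Rossi→Lot A ($124), Okafor→Lot G ($130), Farahani→Lot F ($150); total welfare W = $524.
Farahani receives Lot F at value $150, so the others get W − 150 = $374.
Without Farahani: best allocation of the remaining 3 bidders over all 4 lots is Quispe→Lot D ($120), Rossi→Lot F ($164), Okafor→Lot G ($130), total $414.
VCG payment = (others' best without Farahani) − (others' welfare with Farahani) = 414 − 374 = $40.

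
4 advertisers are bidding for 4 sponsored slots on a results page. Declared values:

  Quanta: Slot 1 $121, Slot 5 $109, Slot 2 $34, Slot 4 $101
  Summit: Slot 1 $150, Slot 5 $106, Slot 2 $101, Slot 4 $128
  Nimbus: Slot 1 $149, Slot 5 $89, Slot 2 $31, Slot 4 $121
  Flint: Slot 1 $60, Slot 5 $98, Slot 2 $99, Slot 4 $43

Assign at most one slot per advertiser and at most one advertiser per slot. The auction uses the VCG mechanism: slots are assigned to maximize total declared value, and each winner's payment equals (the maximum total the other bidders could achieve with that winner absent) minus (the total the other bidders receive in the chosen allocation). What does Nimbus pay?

Nimbus pays $22.

Efficient allocation: Quanta→Slot 5 ($109), Summit→Slot 4 ($128), Nimbus→Slot 1 ($149), Flint→Slot 2 ($99); total welfare W = $485.
Nimbus receives Slot 1 at value $149, so the others get W − 149 = $336.
Without Nimbus: best allocation of the remaining 3 bidders over all 4 slots is Quanta→Slot 5 ($109), Summit→Slot 1 ($150), Flint→Slot 2 ($99), total $358.
VCG payment = (others' best without Nimbus) − (others' welfare with Nimbus) = 358 − 336 = $22.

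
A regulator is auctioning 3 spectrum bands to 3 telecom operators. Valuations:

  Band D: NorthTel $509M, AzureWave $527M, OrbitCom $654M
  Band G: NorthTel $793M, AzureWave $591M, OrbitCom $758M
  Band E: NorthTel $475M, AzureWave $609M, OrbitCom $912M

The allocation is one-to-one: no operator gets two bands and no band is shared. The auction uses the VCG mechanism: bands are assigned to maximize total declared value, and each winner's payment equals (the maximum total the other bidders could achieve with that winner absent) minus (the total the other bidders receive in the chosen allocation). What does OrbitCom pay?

Efficient allocation: NorthTel→Band G ($793M), AzureWave→Band D ($527M), OrbitCom→Band E ($912M); total welfare W = $2232M.
OrbitCom receives Band E at value $912M, so the others get W − 912 = $1320M.
Without OrbitCom: best allocation of the remaining 2 bidders over all 3 bands is NorthTel→Band G ($793M), AzureWave→Band E ($609M), total $1402M.
VCG payment = (others' best without OrbitCom) − (others' welfare with OrbitCom) = 1402 − 1320 = $82M.

OrbitCom pays $82M.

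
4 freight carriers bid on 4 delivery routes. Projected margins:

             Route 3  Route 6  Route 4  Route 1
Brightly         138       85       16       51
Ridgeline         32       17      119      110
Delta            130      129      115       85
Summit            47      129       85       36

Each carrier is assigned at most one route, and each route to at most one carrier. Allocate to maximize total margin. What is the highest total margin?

Maximum total: $492k

Optimal: Brightly→Route 3 ($138k), Ridgeline→Route 1 ($110k), Delta→Route 4 ($115k), Summit→Route 6 ($129k) — total 138+110+115+129 = $492k.
Column-greedy (each route in turn goes to its best remaining carrier) gives $422k, worse by 70.
Swapping Brightly↔Summit (Brightly→Route 6 $85k, Summit→Route 3 $47k) loses 135.
Every other assignment is strictly worse.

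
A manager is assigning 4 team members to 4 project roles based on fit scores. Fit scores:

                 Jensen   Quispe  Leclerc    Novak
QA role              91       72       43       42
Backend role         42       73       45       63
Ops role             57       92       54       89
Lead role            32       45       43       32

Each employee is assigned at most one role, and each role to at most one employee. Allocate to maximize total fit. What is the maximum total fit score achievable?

Optimal: Jensen→QA role (91 pts), Quispe→Backend role (73 pts), Leclerc→Lead role (43 pts), Novak→Ops role (89 pts) — total 91+73+43+89 = 296 pts.
Row-greedy (each employee in turn takes its best remaining role) gives 260 pts, worse by 36.

Max total: 296 pts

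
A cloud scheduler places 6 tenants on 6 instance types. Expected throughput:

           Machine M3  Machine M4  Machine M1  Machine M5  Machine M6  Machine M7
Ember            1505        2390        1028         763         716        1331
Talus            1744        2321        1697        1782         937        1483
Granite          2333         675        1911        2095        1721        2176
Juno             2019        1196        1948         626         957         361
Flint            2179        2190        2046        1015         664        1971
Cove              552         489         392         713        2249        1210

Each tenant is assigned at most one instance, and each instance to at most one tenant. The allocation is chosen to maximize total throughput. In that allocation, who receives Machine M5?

Optimal: Ember→Machine M4 (2390 ops/s), Talus→Machine M5 (1782 ops/s), Granite→Machine M7 (2176 ops/s), Juno→Machine M1 (1948 ops/s), Flint→Machine M3 (2179 ops/s), Cove→Machine M6 (2249 ops/s) — total 2390+1782+2176+1948+2179+2249 = 12724 ops/s.
Row-greedy (each tenant in turn takes its best remaining instance) gives 12673 ops/s, worse by 51.
Swapping Granite↔Cove (Granite→Machine M6 1721 ops/s, Cove→Machine M7 1210 ops/s) loses 1494.
Talus's own top instance is Machine M4 (2321 ops/s), but forcing Talus→Machine M4 and reassigning the rest optimally gives only 12123 ops/s — worse by 601.

Talus receives Machine M5.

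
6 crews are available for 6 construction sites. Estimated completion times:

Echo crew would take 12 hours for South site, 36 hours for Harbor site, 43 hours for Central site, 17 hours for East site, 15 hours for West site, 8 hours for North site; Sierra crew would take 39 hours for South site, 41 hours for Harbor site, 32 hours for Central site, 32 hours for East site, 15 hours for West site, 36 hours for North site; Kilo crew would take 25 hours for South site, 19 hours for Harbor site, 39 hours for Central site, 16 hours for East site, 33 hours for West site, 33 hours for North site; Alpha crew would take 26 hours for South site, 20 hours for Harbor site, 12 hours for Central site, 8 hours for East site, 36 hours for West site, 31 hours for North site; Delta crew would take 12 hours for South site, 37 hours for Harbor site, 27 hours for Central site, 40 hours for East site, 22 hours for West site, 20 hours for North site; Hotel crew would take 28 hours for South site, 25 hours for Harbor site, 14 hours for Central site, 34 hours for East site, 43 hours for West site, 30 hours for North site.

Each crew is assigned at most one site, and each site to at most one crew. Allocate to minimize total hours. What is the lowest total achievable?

Min total: 76 hours

This is a one-to-one assignment (minimum-cost bipartite matching).
Optimal: Echo crew→North site (8 hours), Sierra crew→West site (15 hours), Kilo crew→Harbor site (19 hours), Alpha crew→East site (8 hours), Delta crew→South site (12 hours), Hotel crew→Central site (14 hours) — total 8+15+19+8+12+14 = 76 hours.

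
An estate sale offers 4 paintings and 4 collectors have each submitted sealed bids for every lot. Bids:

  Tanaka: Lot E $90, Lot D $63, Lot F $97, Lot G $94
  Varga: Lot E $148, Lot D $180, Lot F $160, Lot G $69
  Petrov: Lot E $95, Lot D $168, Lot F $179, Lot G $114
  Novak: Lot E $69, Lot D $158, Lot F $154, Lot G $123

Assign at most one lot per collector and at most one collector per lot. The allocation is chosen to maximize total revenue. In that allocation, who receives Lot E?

Optimal: Tanaka→Lot G ($94), Varga→Lot E ($148), Petrov→Lot F ($179), Novak→Lot D ($158) — total 94+148+179+158 = $579.
Row-greedy (each collector in turn takes its best remaining lot) gives $460, worse by 119.
Next-best assignment: Tanaka→Lot E, Varga→Lot D, Petrov→Lot F, Novak→Lot G = $572.
Swapping Varga↔Novak (Varga→Lot D $180, Novak→Lot E $69) loses 57.
Every other assignment is strictly worse.
Varga's own top lot is Lot D ($180), but forcing Varga→Lot D and reassigning the rest optimally gives only $572 — worse by 7.

Varga receives Lot E.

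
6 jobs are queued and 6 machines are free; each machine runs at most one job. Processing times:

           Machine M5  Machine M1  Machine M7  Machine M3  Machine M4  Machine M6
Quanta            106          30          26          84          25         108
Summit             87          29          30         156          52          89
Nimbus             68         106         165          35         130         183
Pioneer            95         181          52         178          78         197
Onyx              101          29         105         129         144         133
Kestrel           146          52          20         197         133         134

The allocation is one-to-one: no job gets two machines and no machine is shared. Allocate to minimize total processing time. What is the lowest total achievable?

Optimal: Quanta→Machine M4 (25 min), Summit→Machine M6 (89 min), Nimbus→Machine M3 (35 min), Pioneer→Machine M5 (95 min), Onyx→Machine M1 (29 min), Kestrel→Machine M7 (20 min) — total 25+89+35+95+29+20 = 293 min.
Min-entry greedy (repeatedly take the single cheapest remaining cell) gives 337 min, worse by 44.
Next-best assignment: Quanta→Machine M4, Summit→Machine M1, Nimbus→Machine M3, Pioneer→Machine M5, Onyx→Machine M6, Kestrel→Machine M7 = 337 min.

Min total: 293 min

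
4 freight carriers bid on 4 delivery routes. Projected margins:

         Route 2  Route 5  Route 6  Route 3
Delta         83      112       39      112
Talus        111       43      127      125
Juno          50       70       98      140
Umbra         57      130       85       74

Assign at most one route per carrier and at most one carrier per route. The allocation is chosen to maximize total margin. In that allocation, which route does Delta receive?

Delta receives Route 2.

Optimal: Delta→Route 2 ($83k), Talus→Route 6 ($127k), Juno→Route 3 ($140k), Umbra→Route 5 ($130k) — total 83+127+140+130 = $480k.
Row-greedy (each carrier in turn takes its best remaining route) gives $436k, worse by 44.
Delta's own top route is Route 5 ($112k), but forcing Delta→Route 5 and reassigning the rest optimally gives only $448k — worse by 32.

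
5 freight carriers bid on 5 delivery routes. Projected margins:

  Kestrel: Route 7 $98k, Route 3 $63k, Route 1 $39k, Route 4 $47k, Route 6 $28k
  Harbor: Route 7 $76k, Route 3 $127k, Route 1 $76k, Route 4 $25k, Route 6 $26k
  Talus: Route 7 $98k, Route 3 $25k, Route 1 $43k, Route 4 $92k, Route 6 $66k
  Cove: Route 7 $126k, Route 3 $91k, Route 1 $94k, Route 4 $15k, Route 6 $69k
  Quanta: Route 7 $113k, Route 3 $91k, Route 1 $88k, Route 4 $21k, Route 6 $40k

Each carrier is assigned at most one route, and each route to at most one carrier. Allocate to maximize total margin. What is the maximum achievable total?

This is the linear assignment problem.
Optimal: Kestrel→Route 7 ($98k), Harbor→Route 3 ($127k), Talus→Route 4 ($92k), Cove→Route 6 ($69k), Quanta→Route 1 ($88k) — total 98+127+92+69+88 = $474k.
Max-entry greedy (repeatedly take the single best remaining cell) gives $461k, worse by 13.
Next-best assignment: Kestrel→Route 6, Harbor→Route 3, Talus→Route 4, Cove→Route 7, Quanta→Route 1 = $461k.

Maximum total: $474k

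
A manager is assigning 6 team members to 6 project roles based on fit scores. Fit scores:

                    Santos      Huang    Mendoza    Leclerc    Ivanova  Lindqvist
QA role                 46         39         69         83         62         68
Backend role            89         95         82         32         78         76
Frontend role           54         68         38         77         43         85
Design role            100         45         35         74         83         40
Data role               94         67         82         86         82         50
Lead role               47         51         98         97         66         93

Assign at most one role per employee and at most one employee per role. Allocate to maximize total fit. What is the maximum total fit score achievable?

Maximum total: 543 pts

Treat this as an assignment problem: match each employee to one role.
Optimal: Santos→Design role (100 pts), Huang→Backend role (95 pts), Mendoza→Lead role (98 pts), Leclerc→QA role (83 pts), Ivanova→Data role (82 pts), Lindqvist→Frontend role (85 pts) — total 100+95+98+83+82+85 = 543 pts.
Column-greedy (each role in turn goes to its best remaining employee) gives 511 pts, worse by 32.
Swapping Ivanova↔Leclerc (Ivanova→QA role 62 pts, Leclerc→Data role 86 pts) loses 17.
Every other assignment is strictly worse.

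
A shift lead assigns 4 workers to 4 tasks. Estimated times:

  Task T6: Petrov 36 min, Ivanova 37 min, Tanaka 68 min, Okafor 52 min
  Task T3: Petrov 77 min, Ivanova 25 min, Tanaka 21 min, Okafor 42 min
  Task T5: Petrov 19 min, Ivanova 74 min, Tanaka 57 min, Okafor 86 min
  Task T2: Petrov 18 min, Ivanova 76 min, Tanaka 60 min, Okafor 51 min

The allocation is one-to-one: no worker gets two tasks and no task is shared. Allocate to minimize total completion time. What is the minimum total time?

Optimal: Petrov→Task T5 (19 min), Ivanova→Task T6 (37 min), Tanaka→Task T3 (21 min), Okafor→Task T2 (51 min) — total 19+37+21+51 = 128 min.
Column-greedy (each task in turn goes to its cheapest remaining worker) gives 182 min, worse by 54.
No other one-to-one assignment undercuts 128 min.

Min total: 128 min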